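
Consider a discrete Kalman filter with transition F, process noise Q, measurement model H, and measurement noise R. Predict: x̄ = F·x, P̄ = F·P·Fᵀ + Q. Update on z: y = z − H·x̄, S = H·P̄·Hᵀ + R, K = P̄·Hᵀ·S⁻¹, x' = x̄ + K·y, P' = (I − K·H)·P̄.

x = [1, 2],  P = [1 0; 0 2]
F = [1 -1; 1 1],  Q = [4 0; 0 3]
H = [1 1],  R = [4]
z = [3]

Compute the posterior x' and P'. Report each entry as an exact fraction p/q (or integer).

x̄ = F·x = [-1, 3]
P̄ = F·P·Fᵀ + Q = [7 -1; -1 6]
y = z − H·x̄ = [1]
S = H·P̄·Hᵀ + R = [15]
K = P̄·Hᵀ·S⁻¹ = [2/5; 1/3]
x' = x̄ + K·y = [-3/5, 10/3]
P' = (I − K·H)·P̄ = [23/5 -3; -3 13/3]

x' = [-3/5, 10/3]
P' = [23/5 -3; -3 13/3]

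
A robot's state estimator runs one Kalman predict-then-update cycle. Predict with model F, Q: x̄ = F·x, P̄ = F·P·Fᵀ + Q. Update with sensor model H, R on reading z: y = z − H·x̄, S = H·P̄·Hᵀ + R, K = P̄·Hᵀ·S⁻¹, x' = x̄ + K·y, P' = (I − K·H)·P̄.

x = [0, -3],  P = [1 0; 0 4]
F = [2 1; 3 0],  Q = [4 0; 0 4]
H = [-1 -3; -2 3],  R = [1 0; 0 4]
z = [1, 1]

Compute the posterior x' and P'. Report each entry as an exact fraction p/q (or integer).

x' = [-8481/10477, -855/10477]
P' = [5448/10477 -696/10477; -696/10477 1012/10477]

x̄ = F·x = [-3, 0]
P̄ = F·P·Fᵀ + Q = [12 6; 6 13]
y = z − H·x̄ = [-2, -5]
S = H·P̄·Hᵀ + R = [166 -75; -75 97]
K = P̄·Hᵀ·S⁻¹ = [-3360/10477 -3246/10477; -2340/10477 1107/10477]
x' = x̄ + K·y = [-8481/10477, -855/10477]
P' = (I − K·H)·P̄ = [5448/10477 -696/10477; -696/10477 1012/10477]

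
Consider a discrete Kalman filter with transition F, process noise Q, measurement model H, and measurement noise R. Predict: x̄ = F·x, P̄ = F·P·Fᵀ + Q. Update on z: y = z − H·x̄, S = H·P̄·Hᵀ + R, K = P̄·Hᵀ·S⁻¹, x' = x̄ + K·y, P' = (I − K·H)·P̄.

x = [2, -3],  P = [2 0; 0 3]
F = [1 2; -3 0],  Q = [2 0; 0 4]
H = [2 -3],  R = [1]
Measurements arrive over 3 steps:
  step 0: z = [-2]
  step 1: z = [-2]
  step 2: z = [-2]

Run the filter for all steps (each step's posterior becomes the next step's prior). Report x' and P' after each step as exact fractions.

step 0: x' = [-388/67, -1074/335], P' = [572/67 378/67; 378/67 1286/335]
step 1: x' = [61904/182677, 165828/182677], P' = [1166362/548031 248944/182677; 248944/182677 179416/182677]
step 2: x' = [22102460/34303483, 37359732/34303483], P' = [504256780/240124381 323255946/240124381; 323255946/240124381 233513398/240124381]

step 0: x̄ = F·x = [-4, -6]
step 0: P̄ = F·P·Fᵀ + Q = [16 -6; -6 22]
step 0: y = z − H·x̄ = [-12]
step 0: S = H·P̄·Hᵀ + R = [335]
step 0: K = P̄·Hᵀ·S⁻¹ = [10/67; -78/335]
step 0: x' = x̄ + K·y = [-388/67, -1074/335]
step 0: P' = (I − K·H)·P̄ = [572/67 378/67; 378/67 1286/335]
step 1: x̄ = F·x = [-4088/335, 1164/67]
step 1: P̄ = F·P·Fᵀ + Q = [16234/335 -3984/67; -3984/67 5416/67]
step 1: y = z − H·x̄ = [24966/335]
step 1: S = H·P̄·Hᵀ + R = [548031/335]
step 1: K = P̄·Hᵀ·S⁻¹ = [92228/548031; -40360/182677]
step 1: x' = x̄ + K·y = [61904/182677, 165828/182677]
step 1: P' = (I − K·H)·P̄ = [1166362/548031 248944/182677; 248944/182677 179416/182677]
step 2: x̄ = F·x = [393560/182677, -185712/182677]
step 2: P̄ = F·P·Fᵀ + Q = [7402744/548031 -2660026/182677; -2660026/182677 4229794/182677]
step 2: y = z − H·x̄ = [-1709610/182677]
step 2: S = H·P̄·Hᵀ + R = [240124381/548031]
step 2: K = P̄·Hᵀ·S⁻¹ = [38745722/240124381; -54028302/240124381]
step 2: x' = x̄ + K·y = [22102460/34303483, 37359732/34303483]
step 2: P' = (I − K·H)·P̄ = [504256780/240124381 323255946/240124381; 323255946/240124381 233513398/240124381]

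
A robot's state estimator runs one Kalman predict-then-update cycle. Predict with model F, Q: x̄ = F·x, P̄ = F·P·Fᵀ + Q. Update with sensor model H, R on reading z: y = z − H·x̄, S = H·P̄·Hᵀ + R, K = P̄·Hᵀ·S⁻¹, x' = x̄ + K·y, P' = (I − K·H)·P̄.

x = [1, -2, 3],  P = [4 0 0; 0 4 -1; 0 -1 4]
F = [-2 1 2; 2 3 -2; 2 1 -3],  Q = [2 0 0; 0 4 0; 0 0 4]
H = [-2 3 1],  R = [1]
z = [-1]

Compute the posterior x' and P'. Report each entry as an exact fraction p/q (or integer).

x' = [-764/353, -2404/1765, -447/353]
P' = [5877/353 4233/353 -980/353; 4233/353 16491/1765 -1356/353; -980/353 -1356/353 2173/353]

x̄ = F·x = [2, -10, -9]
P̄ = F·P·Fᵀ + Q = [34 -24 -35; -24 84 63; -35 63 66]
y = z − H·x̄ = [42]
S = H·P̄·Hᵀ + R = [1765]
K = P̄·Hᵀ·S⁻¹ = [-35/353; 363/1765; 65/353]
x' = x̄ + K·y = [-764/353, -2404/1765, -447/353]
P' = (I − K·H)·P̄ = [5877/353 4233/353 -980/353; 4233/353 16491/1765 -1356/353; -980/353 -1356/353 2173/353]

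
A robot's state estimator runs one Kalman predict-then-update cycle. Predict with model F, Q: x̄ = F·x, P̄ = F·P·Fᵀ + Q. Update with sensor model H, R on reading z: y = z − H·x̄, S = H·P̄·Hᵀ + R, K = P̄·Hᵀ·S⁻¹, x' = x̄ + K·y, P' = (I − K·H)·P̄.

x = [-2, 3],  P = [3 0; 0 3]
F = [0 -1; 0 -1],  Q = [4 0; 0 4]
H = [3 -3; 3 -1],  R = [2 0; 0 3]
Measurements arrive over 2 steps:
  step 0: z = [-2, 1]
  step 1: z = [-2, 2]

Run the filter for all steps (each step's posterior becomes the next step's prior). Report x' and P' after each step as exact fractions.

step 0: x' = [201/883, 641/883], P' = [601/883 669/883; 669/883 921/883]
step 1: x' = [85517/104789, 140069/104789], P' = [325051/523945 357447/523945; 357447/523945 497019/523945]

step 0: x̄ = F·x = [-3, -3]
step 0: P̄ = F·P·Fᵀ + Q = [7 3; 3 7]
step 0: y = z − H·x̄ = [-2, 7]
step 0: S = H·P̄·Hᵀ + R = [74 48; 48 55]
step 0: K = P̄·Hᵀ·S⁻¹ = [-102/883 378/883; -378/883 362/883]
step 0: x' = x̄ + K·y = [201/883, 641/883]
step 0: P' = (I − K·H)·P̄ = [601/883 669/883; 669/883 921/883]
step 1: x̄ = F·x = [-641/883, -641/883]
step 1: P̄ = F·P·Fᵀ + Q = [4453/883 921/883; 921/883 4453/883]
step 1: y = z − H·x̄ = [-2, 3048/883]
step 1: S = H·P̄·Hᵀ + R = [74 48; 48 41653/883]
step 1: K = P̄·Hᵀ·S⁻¹ = [-48594/523945 205902/523945; -209358/523945 191774/523945]
step 1: x' = x̄ + K·y = [85517/104789, 140069/104789]
step 1: P' = (I − K·H)·P̄ = [325051/523945 357447/523945; 357447/523945 497019/523945]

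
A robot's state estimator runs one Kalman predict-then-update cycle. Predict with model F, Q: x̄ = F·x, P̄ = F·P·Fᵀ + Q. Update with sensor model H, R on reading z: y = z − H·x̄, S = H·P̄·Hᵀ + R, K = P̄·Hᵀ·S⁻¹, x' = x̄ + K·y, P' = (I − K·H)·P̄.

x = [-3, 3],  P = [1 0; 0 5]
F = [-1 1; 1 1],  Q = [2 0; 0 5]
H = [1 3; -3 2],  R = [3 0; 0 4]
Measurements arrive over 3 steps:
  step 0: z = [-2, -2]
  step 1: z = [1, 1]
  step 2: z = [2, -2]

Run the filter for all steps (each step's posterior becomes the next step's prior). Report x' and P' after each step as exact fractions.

step 0: x̄ = F·x = [6, 0]
step 0: P̄ = F·P·Fᵀ + Q = [8 4; 4 11]
step 0: y = z − H·x̄ = [-8, 16]
step 0: S = H·P̄·Hᵀ + R = [134 14; 14 72]
step 0: K = P̄·Hᵀ·S⁻¹ = [416/2363 -606/2363; 631/2363 411/4726]
step 0: x' = x̄ + K·y = [1154/2363, -1760/2363]
step 0: P' = (I − K·H)·P̄ = [888/2363 120/2363; 120/2363 591/2363]
step 1: x̄ = F·x = [-2914/2363, -606/2363]
step 1: P̄ = F·P·Fᵀ + Q = [5965/2363 -297/2363; -297/2363 13534/2363]
step 1: y = z − H·x̄ = [7095/2363, -5167/2363]
step 1: S = H·P̄·Hᵀ + R = [133078/2363 65388/2363; 65388/2363 120837/2363]
step 1: K = P̄·Hᵀ·S⁻¹ = [128515/832639 -196943/832639; 429137/1665278 229637/2497917]
step 1: x' = x̄ + K·y = [-210280/832639, 1580041/4995834]
step 1: P' = (I − K·H)·P̄ = [284946/832639 33533/832639; 33533/832639 1220345/4995834]
step 2: x̄ = F·x = [2841721/4995834, 318361/4995834]
step 2: P̄ = F·P·Fᵀ + Q = [12519293/4995834 -489331/4995834; -489331/4995834 28311587/4995834]
step 2: y = z − H·x̄ = [3097432/2497917, -2103227/4995834]
step 2: S = H·P̄·Hᵀ + R = [139687546/2497917 67868480/2497917; 67868480/2497917 251775293/4995834]
step 2: K = P̄·Hᵀ·S⁻¹ = [801995945/5195851517 -1227644829/5195851517; 2677461755/10391703034 477083423/5195851517]
step 2: x' = x̄ + K·y = [4466808130/5195851517, 1790291164/5195851517]
step 2: P' = (I − K·H)·P̄ = [1776701238/5195851517 209762199/5195851517; 209762199/5195851517 2537620289/10391703034]

step 0: x' = [1154/2363, -1760/2363], P' = [888/2363 120/2363; 120/2363 591/2363]
step 1: x' = [-210280/832639, 1580041/4995834], P' = [284946/832639 33533/832639; 33533/832639 1220345/4995834]
step 2: x' = [4466808130/5195851517, 1790291164/5195851517], P' = [1776701238/5195851517 209762199/5195851517; 209762199/5195851517 2537620289/10391703034]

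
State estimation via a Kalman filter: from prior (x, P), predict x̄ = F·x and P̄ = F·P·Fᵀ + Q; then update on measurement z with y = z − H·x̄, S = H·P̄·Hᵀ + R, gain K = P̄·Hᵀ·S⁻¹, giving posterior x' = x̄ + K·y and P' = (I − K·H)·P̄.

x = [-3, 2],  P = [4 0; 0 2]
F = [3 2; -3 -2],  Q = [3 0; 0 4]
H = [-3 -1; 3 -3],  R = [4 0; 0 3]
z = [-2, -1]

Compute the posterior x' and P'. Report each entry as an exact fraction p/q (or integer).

x' = [6085/17767, 11875/17767]
P' = [4348/17767 2704/17767; 2704/17767 6912/17767]

x̄ = F·x = [-5, 5]
P̄ = F·P·Fᵀ + Q = [47 -44; -44 48]
y = z − H·x̄ = [-12, 29]
S = H·P̄·Hᵀ + R = [211 -543; -543 1650]
K = P̄·Hᵀ·S⁻¹ = [-3937/17767 1644/17767; -3756/17767 -4208/17767]
x' = x̄ + K·y = [6085/17767, 11875/17767]
P' = (I − K·H)·P̄ = [4348/17767 2704/17767; 2704/17767 6912/17767]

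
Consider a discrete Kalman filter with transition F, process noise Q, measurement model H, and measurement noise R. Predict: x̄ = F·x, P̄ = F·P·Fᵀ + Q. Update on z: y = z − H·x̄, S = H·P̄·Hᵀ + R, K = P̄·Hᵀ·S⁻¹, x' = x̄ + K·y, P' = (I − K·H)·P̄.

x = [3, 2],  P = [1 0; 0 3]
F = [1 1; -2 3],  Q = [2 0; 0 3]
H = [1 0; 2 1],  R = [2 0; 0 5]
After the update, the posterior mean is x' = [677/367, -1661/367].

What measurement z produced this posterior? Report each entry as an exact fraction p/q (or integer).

x̄ = F·x = [5, 0]
P̄ = F·P·Fᵀ + Q = [6 7; 7 34]
S = H·P̄·Hᵀ + R = [8 19; 19 91]
K = P̄·Hᵀ·S⁻¹ = [185/367 38/367; -275/367 251/367]
x' − x̄ = [-1158/367, -1661/367] = K·y
y = (KᵀK)⁻¹·Kᵀ·(x' − x̄) = [-4, -11]
z = y + H·x̄ = [-4, -11] + [5, 10] = [1, -1]

z = [1, -1]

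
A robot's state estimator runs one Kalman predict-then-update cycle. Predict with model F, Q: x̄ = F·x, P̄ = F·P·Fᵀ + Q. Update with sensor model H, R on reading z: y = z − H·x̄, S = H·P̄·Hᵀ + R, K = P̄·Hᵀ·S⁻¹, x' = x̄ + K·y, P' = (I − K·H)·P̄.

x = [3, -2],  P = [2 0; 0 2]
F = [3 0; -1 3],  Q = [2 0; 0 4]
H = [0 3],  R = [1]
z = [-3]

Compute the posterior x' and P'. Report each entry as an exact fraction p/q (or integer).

x̄ = F·x = [9, -9]
P̄ = F·P·Fᵀ + Q = [20 -6; -6 24]
y = z − H·x̄ = [24]
S = H·P̄·Hᵀ + R = [217]
K = P̄·Hᵀ·S⁻¹ = [-18/217; 72/217]
x' = x̄ + K·y = [1521/217, -225/217]
P' = (I − K·H)·P̄ = [4016/217 -6/217; -6/217 24/217]

x' = [1521/217, -225/217]
P' = [4016/217 -6/217; -6/217 24/217]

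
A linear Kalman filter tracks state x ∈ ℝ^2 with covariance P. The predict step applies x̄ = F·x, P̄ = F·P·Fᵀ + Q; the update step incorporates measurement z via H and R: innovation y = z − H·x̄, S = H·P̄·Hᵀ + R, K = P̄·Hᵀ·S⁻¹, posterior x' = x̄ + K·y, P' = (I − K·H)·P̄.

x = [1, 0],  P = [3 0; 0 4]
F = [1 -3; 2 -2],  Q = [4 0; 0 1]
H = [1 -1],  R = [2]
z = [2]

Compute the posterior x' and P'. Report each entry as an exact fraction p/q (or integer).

x' = [53/14, 31/14]
P' = [433/14 407/14; 407/14 405/14]

x̄ = F·x = [1, 2]
P̄ = F·P·Fᵀ + Q = [43 30; 30 29]
y = z − H·x̄ = [3]
S = H·P̄·Hᵀ + R = [14]
K = P̄·Hᵀ·S⁻¹ = [13/14; 1/14]
x' = x̄ + K·y = [53/14, 31/14]
P' = (I − K·H)·P̄ = [433/14 407/14; 407/14 405/14]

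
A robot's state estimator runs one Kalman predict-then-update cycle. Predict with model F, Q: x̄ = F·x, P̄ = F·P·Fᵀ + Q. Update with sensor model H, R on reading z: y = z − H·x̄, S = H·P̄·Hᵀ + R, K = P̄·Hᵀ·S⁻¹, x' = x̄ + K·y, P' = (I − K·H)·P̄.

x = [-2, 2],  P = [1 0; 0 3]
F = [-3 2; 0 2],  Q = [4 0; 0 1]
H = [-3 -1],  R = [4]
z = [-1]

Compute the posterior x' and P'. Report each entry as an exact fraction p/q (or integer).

x' = [269/314, -361/314]
P' = [281/314 -495/314; -495/314 1681/314]

x̄ = F·x = [10, 4]
P̄ = F·P·Fᵀ + Q = [25 12; 12 13]
y = z − H·x̄ = [33]
S = H·P̄·Hᵀ + R = [314]
K = P̄·Hᵀ·S⁻¹ = [-87/314; -49/314]
x' = x̄ + K·y = [269/314, -361/314]
P' = (I − K·H)·P̄ = [281/314 -495/314; -495/314 1681/314]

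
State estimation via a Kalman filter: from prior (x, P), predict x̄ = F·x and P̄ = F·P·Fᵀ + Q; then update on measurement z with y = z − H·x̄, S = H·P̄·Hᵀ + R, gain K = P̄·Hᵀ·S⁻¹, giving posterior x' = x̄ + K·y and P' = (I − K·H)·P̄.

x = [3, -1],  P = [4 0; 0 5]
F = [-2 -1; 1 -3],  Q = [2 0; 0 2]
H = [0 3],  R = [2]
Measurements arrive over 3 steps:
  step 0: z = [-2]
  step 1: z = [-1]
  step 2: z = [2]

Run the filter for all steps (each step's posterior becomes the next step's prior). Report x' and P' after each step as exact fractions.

step 0: x' = [-2725/461, -294/461], P' = [10162/461 14/461; 14/461 102/461]
step 1: x' = [86258/13523, -4930/13523], P' = [252982/13523 -4987/13523; -4987/13523 5959/27046]
step 2: x' = [-11850984/6115871, 4445378/6115871], P' = [99569922/6115871 -2087842/6115871; -2087842/6115871 1347062/6115871]

step 0: x̄ = F·x = [-5, 6]
step 0: P̄ = F·P·Fᵀ + Q = [23 7; 7 51]
step 0: y = z − H·x̄ = [-20]
step 0: S = H·P̄·Hᵀ + R = [461]
step 0: K = P̄·Hᵀ·S⁻¹ = [21/461; 153/461]
step 0: x' = x̄ + K·y = [-2725/461, -294/461]
step 0: P' = (I − K·H)·P̄ = [10162/461 14/461; 14/461 102/461]
step 1: x̄ = F·x = [5744/461, -1843/461]
step 1: P̄ = F·P·Fᵀ + Q = [41728/461 -19948/461; -19948/461 11918/461]
step 1: y = z − H·x̄ = [5068/461]
step 1: S = H·P̄·Hᵀ + R = [108184/461]
step 1: K = P̄·Hᵀ·S⁻¹ = [-14961/27046; 17877/54092]
step 1: x' = x̄ + K·y = [86258/13523, -4930/13523]
step 1: P' = (I − K·H)·P̄ = [252982/13523 -4987/13523; -4987/13523 5959/27046]
step 2: x̄ = F·x = [-167586/13523, 101048/13523]
step 2: P̄ = F·P·Fᵀ + Q = [2044011/27046 -1043921/27046; -1043921/27046 673531/27046]
step 2: y = z − H·x̄ = [-276098/13523]
step 2: S = H·P̄·Hᵀ + R = [6115871/27046]
step 2: K = P̄·Hᵀ·S⁻¹ = [-3131763/6115871; 2020593/6115871]
step 2: x' = x̄ + K·y = [-11850984/6115871, 4445378/6115871]
step 2: P' = (I − K·H)·P̄ = [99569922/6115871 -2087842/6115871; -2087842/6115871 1347062/6115871]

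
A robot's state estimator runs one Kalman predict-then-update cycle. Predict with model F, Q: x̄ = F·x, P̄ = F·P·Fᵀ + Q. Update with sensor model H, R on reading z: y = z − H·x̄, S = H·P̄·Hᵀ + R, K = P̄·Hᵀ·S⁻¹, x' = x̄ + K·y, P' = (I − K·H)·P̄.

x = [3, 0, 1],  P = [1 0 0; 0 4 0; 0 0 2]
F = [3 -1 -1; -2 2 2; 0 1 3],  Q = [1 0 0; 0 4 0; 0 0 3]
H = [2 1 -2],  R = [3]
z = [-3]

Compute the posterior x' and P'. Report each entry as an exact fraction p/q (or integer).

x̄ = F·x = [8, -4, 3]
P̄ = F·P·Fᵀ + Q = [16 -18 -10; -18 32 20; -10 20 25]
y = z − H·x̄ = [-9]
S = H·P̄·Hᵀ + R = [127]
K = P̄·Hᵀ·S⁻¹ = [34/127; -44/127; -50/127]
x' = x̄ + K·y = [710/127, -112/127, 831/127]
P' = (I − K·H)·P̄ = [876/127 -790/127 430/127; -790/127 2128/127 340/127; 430/127 340/127 675/127]

x' = [710/127, -112/127, 831/127]
P' = [876/127 -790/127 430/127; -790/127 2128/127 340/127; 430/127 340/127 675/127]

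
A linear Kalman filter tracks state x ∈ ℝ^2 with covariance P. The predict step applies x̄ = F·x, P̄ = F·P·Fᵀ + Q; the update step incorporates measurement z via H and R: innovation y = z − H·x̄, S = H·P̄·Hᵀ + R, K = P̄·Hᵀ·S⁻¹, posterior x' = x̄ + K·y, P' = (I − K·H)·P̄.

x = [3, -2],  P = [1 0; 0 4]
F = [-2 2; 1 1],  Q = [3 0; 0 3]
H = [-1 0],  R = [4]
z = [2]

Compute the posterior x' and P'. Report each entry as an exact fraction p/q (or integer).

x̄ = F·x = [-10, 1]
P̄ = F·P·Fᵀ + Q = [23 6; 6 8]
y = z − H·x̄ = [-8]
S = H·P̄·Hᵀ + R = [27]
K = P̄·Hᵀ·S⁻¹ = [-23/27; -2/9]
x' = x̄ + K·y = [-86/27, 25/9]
P' = (I − K·H)·P̄ = [92/27 8/9; 8/9 20/3]

x' = [-86/27, 25/9]
P' = [92/27 8/9; 8/9 20/3]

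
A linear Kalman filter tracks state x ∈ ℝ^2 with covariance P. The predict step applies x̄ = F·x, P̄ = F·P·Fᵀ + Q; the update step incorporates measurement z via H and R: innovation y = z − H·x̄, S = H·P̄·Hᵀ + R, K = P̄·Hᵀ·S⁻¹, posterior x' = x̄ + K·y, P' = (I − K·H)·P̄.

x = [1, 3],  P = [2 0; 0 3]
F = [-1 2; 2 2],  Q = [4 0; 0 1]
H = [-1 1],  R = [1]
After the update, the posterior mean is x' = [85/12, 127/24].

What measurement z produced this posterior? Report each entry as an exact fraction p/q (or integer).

x̄ = F·x = [5, 8]
P̄ = F·P·Fᵀ + Q = [18 8; 8 21]
S = H·P̄·Hᵀ + R = [24]
K = P̄·Hᵀ·S⁻¹ = [-5/12; 13/24]
x' − x̄ = [25/12, -65/24] = K·y
y = (KᵀK)⁻¹·Kᵀ·(x' − x̄) = [-5]
z = y + H·x̄ = [-5] + [3] = [-2]

z = [-2]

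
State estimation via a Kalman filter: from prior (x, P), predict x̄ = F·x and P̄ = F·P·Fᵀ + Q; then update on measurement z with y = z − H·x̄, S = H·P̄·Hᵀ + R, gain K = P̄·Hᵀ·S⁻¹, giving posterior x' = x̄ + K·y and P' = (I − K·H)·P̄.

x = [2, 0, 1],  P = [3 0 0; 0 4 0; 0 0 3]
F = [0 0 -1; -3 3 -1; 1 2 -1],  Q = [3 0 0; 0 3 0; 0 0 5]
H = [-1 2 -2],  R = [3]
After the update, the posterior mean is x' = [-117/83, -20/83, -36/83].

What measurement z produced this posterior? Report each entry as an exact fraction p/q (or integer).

x̄ = F·x = [-1, -7, 1]
P̄ = F·P·Fᵀ + Q = [6 3 3; 3 69 18; 3 18 27]
S = H·P̄·Hᵀ + R = [249]
K = P̄·Hᵀ·S⁻¹ = [-2/83; 33/83; -7/83]
x' − x̄ = [-34/83, 561/83, -119/83] = K·y
y = (KᵀK)⁻¹·Kᵀ·(x' − x̄) = [17]
z = y + H·x̄ = [17] + [-15] = [2]

z = [2]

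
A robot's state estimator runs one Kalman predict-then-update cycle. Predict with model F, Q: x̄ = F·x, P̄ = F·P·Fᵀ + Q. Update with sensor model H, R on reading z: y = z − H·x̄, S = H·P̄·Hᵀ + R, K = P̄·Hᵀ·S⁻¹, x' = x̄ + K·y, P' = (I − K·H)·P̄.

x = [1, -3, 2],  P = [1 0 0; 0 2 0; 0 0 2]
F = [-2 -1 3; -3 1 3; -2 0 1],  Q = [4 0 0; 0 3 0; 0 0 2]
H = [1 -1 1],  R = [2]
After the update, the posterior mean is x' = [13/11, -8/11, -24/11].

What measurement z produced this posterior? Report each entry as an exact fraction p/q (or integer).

x̄ = F·x = [7, 0, 0]
P̄ = F·P·Fᵀ + Q = [28 22 10; 22 32 12; 10 12 8]
S = H·P̄·Hᵀ + R = [22]
K = P̄·Hᵀ·S⁻¹ = [8/11; 1/11; 3/11]
x' − x̄ = [-64/11, -8/11, -24/11] = K·y
y = (KᵀK)⁻¹·Kᵀ·(x' − x̄) = [-8]
z = y + H·x̄ = [-8] + [7] = [-1]

z = [-1]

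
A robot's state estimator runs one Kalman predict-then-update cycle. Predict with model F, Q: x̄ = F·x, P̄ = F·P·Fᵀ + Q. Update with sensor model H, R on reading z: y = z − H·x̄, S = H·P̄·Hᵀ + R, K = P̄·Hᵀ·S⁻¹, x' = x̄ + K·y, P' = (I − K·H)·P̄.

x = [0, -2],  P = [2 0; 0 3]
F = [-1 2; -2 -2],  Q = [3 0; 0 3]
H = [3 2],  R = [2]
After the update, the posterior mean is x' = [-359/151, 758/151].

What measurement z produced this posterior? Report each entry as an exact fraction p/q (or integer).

x̄ = F·x = [-4, 4]
P̄ = F·P·Fᵀ + Q = [17 -8; -8 23]
S = H·P̄·Hᵀ + R = [151]
K = P̄·Hᵀ·S⁻¹ = [35/151; 22/151]
x' − x̄ = [245/151, 154/151] = K·y
y = (KᵀK)⁻¹·Kᵀ·(x' − x̄) = [7]
z = y + H·x̄ = [7] + [-4] = [3]

z = [3]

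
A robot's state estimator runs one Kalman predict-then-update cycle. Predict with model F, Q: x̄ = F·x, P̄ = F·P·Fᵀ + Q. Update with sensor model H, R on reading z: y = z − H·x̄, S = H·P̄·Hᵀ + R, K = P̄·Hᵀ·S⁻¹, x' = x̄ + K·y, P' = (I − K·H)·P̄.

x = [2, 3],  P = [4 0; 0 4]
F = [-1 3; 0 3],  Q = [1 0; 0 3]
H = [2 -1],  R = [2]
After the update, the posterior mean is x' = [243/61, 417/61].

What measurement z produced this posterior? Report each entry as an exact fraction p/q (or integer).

x̄ = F·x = [7, 9]
P̄ = F·P·Fᵀ + Q = [41 36; 36 39]
S = H·P̄·Hᵀ + R = [61]
K = P̄·Hᵀ·S⁻¹ = [46/61; 33/61]
x' − x̄ = [-184/61, -132/61] = K·y
y = (KᵀK)⁻¹·Kᵀ·(x' − x̄) = [-4]
z = y + H·x̄ = [-4] + [5] = [1]

z = [1]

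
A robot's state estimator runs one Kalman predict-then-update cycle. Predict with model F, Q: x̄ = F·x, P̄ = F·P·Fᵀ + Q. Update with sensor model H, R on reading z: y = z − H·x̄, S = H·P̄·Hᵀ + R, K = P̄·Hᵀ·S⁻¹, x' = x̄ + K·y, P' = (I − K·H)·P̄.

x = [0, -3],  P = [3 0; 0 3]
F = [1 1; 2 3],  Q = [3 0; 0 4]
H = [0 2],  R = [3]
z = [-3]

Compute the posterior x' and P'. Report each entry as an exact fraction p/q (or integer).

x' = [-3/7, -57/35]
P' = [27/7 9/35; 9/35 129/175]

x̄ = F·x = [-3, -9]
P̄ = F·P·Fᵀ + Q = [9 15; 15 43]
y = z − H·x̄ = [15]
S = H·P̄·Hᵀ + R = [175]
K = P̄·Hᵀ·S⁻¹ = [6/35; 86/175]
x' = x̄ + K·y = [-3/7, -57/35]
P' = (I − K·H)·P̄ = [27/7 9/35; 9/35 129/175]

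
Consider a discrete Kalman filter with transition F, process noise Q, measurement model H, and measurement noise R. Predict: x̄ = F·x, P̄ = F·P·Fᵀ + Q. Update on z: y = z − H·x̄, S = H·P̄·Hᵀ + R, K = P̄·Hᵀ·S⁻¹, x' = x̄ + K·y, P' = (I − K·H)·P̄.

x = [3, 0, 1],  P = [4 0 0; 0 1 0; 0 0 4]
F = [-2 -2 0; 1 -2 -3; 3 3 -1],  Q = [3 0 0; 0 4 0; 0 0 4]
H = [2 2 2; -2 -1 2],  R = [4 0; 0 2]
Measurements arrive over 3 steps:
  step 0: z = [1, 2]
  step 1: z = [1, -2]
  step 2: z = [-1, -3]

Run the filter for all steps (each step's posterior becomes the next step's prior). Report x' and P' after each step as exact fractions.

step 0: x' = [-11739/15098, 5011/7549, 9155/15098], P' = [53606/22647 -68894/22647 14647/22647; -68894/22647 103364/22647 -18700/22647; 14647/22647 -18700/22647 11318/22647]
step 1: x' = [25747443/25499993, -24071193/50999986, -6440392/25499993], P' = [55313109/25499993 -70519395/25499993 16876720/25499993; -70519395/25499993 106312682/25499993 -21680608/25499993; 16876720/25499993 -21680608/25499993 13285378/25499993]
step 2: x' = [-61649544826/104540581477, 164383319438/104540581477, -256455350159/209081162954], P' = [223010659678/104540581477 -283448078356/104540581477 68093475621/104540581477; -283448078356/104540581477 427314689690/104540581477 -87225914868/104540581477; 68093475621/104540581477 -87225914868/104540581477 54155337090/104540581477]

step 0: x̄ = F·x = [-6, 0, 8]
step 0: P̄ = F·P·Fᵀ + Q = [23 -4 -30; -4 48 18; -30 18 53]
step 0: y = z − H·x̄ = [-3, -26]
step 0: S = H·P̄·Hᵀ + R = [372 84; 84 506]
step 0: K = P̄·Hᵀ·S⁻¹ = [-641/45294 -1504/7549; 7885/22647 -496/7549; 7265/45294 2007/7549]
step 0: x' = x̄ + K·y = [-11739/15098, 5011/7549, 9155/15098]
step 0: P' = (I − K·H)·P̄ = [53606/22647 -68894/22647 14647/22647; -68894/22647 103364/22647 -18700/22647; 14647/22647 -18700/22647 11318/22647]
step 1: x̄ = F·x = [1717/7549, -29624/7549, -7153/7549]
step 1: P̄ = F·P·Fᵀ + Q = [48223/7549 48046/7549 -41066/7549; 48046/7549 207602/7549 -78100/7549; -41066/7549 -78100/7549 298862/22647]
step 1: y = z − H·x̄ = [77669/7549, -26982/7549]
step 1: S = H·P̄·Hᵀ + R = [2649056/22647 -1962268/22647; -1962268/22647 4941560/22647]
step 1: K = P̄·Hᵀ·S⁻¹ = [835217/25499993 -6353383/50999986; 14112679/50999986 -4317554/25499993; 4240745/25499993 7248962/25499993]
step 1: x' = x̄ + K·y = [25747443/25499993, -24071193/50999986, -6440392/25499993]
step 1: P' = (I − K·H)·P̄ = [55313109/25499993 -70519395/25499993 16876720/25499993; -70519395/25499993 106312682/25499993 -21680608/25499993; 16876720/25499993 -21680608/25499993 13285378/25499993]
step 2: x̄ = F·x = [-27423693/25499993, 69139812/25499993, 95151863/50999986]
step 2: P̄ = F·P·Fᵀ + Q = [158847983/25499993 144762392/25499993 -133129782/25499993; 144762392/25499993 622782175/25499993 -237525390/25499993; -133129782/25499993 -237525390/25499993 329391687/25499993]
step 2: y = z − H·x̄ = [-204084094/25499993, -157359416/25499993]
step 2: S = H·P̄·Hᵀ + R = [2738945112/25499993 -1907014666/25499993; -1907014666/25499993 5220930225/25499993]
step 2: K = P̄·Hᵀ·S⁻¹ = [7656056943/209081162954 -13193144879/104540581477; 28320348233/104540581477 -17435181357/104540581477; 35022897843/209081162954 29674818903/104540581477]
step 2: x' = x̄ + K·y = [-61649544826/104540581477, 164383319438/104540581477, -256455350159/209081162954]
step 2: P' = (I − K·H)·P̄ = [223010659678/104540581477 -283448078356/104540581477 68093475621/104540581477; -283448078356/104540581477 427314689690/104540581477 -87225914868/104540581477; 68093475621/104540581477 -87225914868/104540581477 54155337090/104540581477]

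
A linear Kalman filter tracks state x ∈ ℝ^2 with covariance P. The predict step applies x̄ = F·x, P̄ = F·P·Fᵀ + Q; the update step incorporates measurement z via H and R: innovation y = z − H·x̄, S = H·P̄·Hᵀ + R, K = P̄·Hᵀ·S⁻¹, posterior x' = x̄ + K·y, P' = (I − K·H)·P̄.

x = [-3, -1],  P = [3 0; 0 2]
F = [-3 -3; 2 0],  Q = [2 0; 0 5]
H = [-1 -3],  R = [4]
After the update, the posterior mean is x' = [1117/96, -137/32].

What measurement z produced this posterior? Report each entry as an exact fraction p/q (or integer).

x̄ = F·x = [12, -6]
P̄ = F·P·Fᵀ + Q = [47 -18; -18 17]
S = H·P̄·Hᵀ + R = [96]
K = P̄·Hᵀ·S⁻¹ = [7/96; -11/32]
x' − x̄ = [-35/96, 55/32] = K·y
y = (KᵀK)⁻¹·Kᵀ·(x' − x̄) = [-5]
z = y + H·x̄ = [-5] + [6] = [1]

z = [1]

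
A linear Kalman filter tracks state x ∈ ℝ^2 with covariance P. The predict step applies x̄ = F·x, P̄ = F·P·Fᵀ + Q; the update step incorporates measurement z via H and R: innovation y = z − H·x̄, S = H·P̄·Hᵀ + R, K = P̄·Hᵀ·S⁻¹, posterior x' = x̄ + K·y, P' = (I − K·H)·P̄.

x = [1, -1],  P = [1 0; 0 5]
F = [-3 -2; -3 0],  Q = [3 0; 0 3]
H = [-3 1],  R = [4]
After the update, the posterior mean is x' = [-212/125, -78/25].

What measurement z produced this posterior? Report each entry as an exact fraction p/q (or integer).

z = [2]

x̄ = F·x = [-1, -3]
P̄ = F·P·Fᵀ + Q = [32 9; 9 12]
S = H·P̄·Hᵀ + R = [250]
K = P̄·Hᵀ·S⁻¹ = [-87/250; -3/50]
x' − x̄ = [-87/125, -3/25] = K·y
y = (KᵀK)⁻¹·Kᵀ·(x' − x̄) = [2]
z = y + H·x̄ = [2] + [0] = [2]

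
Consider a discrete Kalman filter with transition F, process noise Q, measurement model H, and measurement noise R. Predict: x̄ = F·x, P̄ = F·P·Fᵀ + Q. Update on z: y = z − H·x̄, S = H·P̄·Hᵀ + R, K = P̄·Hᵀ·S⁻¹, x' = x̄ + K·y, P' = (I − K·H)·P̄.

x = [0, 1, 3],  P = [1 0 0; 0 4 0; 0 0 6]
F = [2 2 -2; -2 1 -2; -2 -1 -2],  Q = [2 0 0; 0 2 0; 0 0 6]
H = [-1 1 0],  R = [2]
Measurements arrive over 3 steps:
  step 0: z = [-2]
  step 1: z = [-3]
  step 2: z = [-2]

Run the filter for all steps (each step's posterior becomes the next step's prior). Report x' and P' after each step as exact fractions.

step 0: x̄ = F·x = [-4, -5, -7]
step 0: P̄ = F·P·Fᵀ + Q = [46 28 12; 28 34 24; 12 24 38]
step 0: y = z − H·x̄ = [-1]
step 0: S = H·P̄·Hᵀ + R = [26]
step 0: K = P̄·Hᵀ·S⁻¹ = [-9/13; 3/13; 6/13]
step 0: x' = x̄ + K·y = [-43/13, -68/13, -97/13]
step 0: P' = (I − K·H)·P̄ = [436/13 418/13 264/13; 418/13 424/13 276/13; 264/13 276/13 422/13]
step 1: x̄ = F·x = [-28/13, 212/13, 348/13]
step 1: P̄ = F·P·Fᵀ + Q = [4178/13 -1700/13 -3964/13; -1700/13 3218/13 5120/13; -3964/13 5120/13 8822/13]
step 1: y = z − H·x̄ = [-279/13]
step 1: S = H·P̄·Hᵀ + R = [10822/13]
step 1: K = P̄·Hᵀ·S⁻¹ = [-2939/5411; 2459/5411; 4542/5411]
step 1: x' = x̄ + K·y = [51421/5411, 35467/5411, 47370/5411]
step 1: P' = (I − K·H)·P̄ = [410132/5411 404254/5411 403744/5411; 404254/5411 409172/5411 412828/5411; 403744/5411 412828/5411 498178/5411]
step 2: x̄ = F·x = [79036/5411, -162115/5411, -233049/5411]
step 2: P̄ = F·P·Fᵀ + Q = [1982206/5411 -2114948/5411 -3717340/5411; -2114948/5411 4014858/5411 6454020/5411; -3717340/5411 6454020/5411 10573158/5411]
step 2: y = z − H·x̄ = [230329/5411]
step 2: S = H·P̄·Hᵀ + R = [10237782/5411]
step 2: K = P̄·Hᵀ·S⁻¹ = [-682859/1706297; 3064903/5118891; 5085680/5118891]
step 2: x' = x̄ + K·y = [-4144029/1706297, -22900198/5118891, -3986849/5118891]
step 2: P' = (I − K·H)·P̄ = [108012136/1706297 106646418/1706297 111387660/1706297; 106646418/1706297 326069060/5118891 344334340/5118891; 111387660/1706297 344334340/5118891 442535798/5118891]

step 0: x' = [-43/13, -68/13, -97/13], P' = [436/13 418/13 264/13; 418/13 424/13 276/13; 264/13 276/13 422/13]
step 1: x' = [51421/5411, 35467/5411, 47370/5411], P' = [410132/5411 404254/5411 403744/5411; 404254/5411 409172/5411 412828/5411; 403744/5411 412828/5411 498178/5411]
step 2: x' = [-4144029/1706297, -22900198/5118891, -3986849/5118891], P' = [108012136/1706297 106646418/1706297 111387660/1706297; 106646418/1706297 326069060/5118891 344334340/5118891; 111387660/1706297 344334340/5118891 442535798/5118891]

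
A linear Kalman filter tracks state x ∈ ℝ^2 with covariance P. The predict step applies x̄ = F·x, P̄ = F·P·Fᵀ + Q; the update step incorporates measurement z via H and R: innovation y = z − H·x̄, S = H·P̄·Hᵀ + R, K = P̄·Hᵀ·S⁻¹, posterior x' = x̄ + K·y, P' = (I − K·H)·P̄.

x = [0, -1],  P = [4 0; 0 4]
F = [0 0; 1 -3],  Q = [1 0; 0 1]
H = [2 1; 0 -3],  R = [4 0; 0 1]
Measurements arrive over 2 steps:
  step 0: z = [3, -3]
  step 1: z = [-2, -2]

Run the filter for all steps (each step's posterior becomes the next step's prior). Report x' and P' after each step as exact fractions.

step 0: x̄ = F·x = [0, 3]
step 0: P̄ = F·P·Fᵀ + Q = [1 0; 0 41]
step 0: y = z − H·x̄ = [0, 6]
step 0: S = H·P̄·Hᵀ + R = [49 -123; -123 370]
step 0: K = P̄·Hᵀ·S⁻¹ = [740/3001 246/3001; 41/3001 -984/3001]
step 0: x' = x̄ + K·y = [1476/3001, 3099/3001]
step 0: P' = (I − K·H)·P̄ = [1521/3001 -82/3001; -82/3001 328/3001]
step 1: x̄ = F·x = [0, -7821/3001]
step 1: P̄ = F·P·Fᵀ + Q = [1 0; 0 7966/3001]
step 1: y = z − H·x̄ = [1819/3001, -29465/3001]
step 1: S = H·P̄·Hᵀ + R = [31974/3001 -23898/3001; -23898/3001 74695/3001]
step 1: K = P̄·Hᵀ·S⁻¹ = [74695/302763 7966/100921; 3983/302763 -31864/100921]
step 1: x' = x̄ + K·y = [-189365/302763, 151934/302763]
step 1: P' = (I − K·H)·P̄ = [153373/302763 -7966/302763; -7966/302763 31864/302763]

step 0: x' = [1476/3001, 3099/3001], P' = [1521/3001 -82/3001; -82/3001 328/3001]
step 1: x' = [-189365/302763, 151934/302763], P' = [153373/302763 -7966/302763; -7966/302763 31864/302763]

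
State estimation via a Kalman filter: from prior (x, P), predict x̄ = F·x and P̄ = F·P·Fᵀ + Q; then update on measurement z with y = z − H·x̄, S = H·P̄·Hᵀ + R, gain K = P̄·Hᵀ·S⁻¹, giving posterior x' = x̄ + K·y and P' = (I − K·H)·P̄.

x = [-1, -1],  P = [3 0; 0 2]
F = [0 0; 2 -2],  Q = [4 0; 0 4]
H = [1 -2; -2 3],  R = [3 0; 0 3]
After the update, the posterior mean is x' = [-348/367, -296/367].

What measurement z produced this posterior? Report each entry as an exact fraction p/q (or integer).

x̄ = F·x = [0, 0]
P̄ = F·P·Fᵀ + Q = [4 0; 0 24]
S = H·P̄·Hᵀ + R = [103 -152; -152 235]
K = P̄·Hᵀ·S⁻¹ = [-92/367 -72/367; -112/367 40/367]
x' − x̄ = [-348/367, -296/367] = K·y
y = (KᵀK)⁻¹·Kᵀ·(x' − x̄) = [3, 1]
z = y + H·x̄ = [3, 1] + [0, 0] = [3, 1]

z = [3, 1]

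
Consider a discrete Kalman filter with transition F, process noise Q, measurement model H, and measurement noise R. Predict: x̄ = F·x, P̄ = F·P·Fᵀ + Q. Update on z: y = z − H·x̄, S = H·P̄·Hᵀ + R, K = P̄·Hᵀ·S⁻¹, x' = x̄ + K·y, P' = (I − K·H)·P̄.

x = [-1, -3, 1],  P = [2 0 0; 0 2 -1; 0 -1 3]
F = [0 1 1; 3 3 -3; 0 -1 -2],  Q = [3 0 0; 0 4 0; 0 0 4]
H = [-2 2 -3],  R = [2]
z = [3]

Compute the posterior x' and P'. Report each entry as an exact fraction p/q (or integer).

x' = [-54/23, 13/69, 53/69]
P' = [549/92 -145/92 -231/46; -145/92 6299/276 2201/138; -231/46 2201/138 965/69]

x̄ = F·x = [-2, -15, 1]
P̄ = F·P·Fᵀ + Q = [6 -3 -5; -3 85 15; -5 15 14]
y = z − H·x̄ = [32]
S = H·P̄·Hᵀ + R = [276]
K = P̄·Hᵀ·S⁻¹ = [-1/92; 131/276; -1/138]
x' = x̄ + K·y = [-54/23, 13/69, 53/69]
P' = (I − K·H)·P̄ = [549/92 -145/92 -231/46; -145/92 6299/276 2201/138; -231/46 2201/138 965/69]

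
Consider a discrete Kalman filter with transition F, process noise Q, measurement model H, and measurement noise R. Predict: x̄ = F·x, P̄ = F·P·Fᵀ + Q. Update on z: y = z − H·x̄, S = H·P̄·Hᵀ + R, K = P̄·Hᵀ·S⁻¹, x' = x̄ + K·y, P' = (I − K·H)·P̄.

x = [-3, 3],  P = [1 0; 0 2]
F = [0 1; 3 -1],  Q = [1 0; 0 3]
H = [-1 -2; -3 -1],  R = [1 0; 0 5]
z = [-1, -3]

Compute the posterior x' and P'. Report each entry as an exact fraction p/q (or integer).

x̄ = F·x = [3, -12]
P̄ = F·P·Fᵀ + Q = [3 -2; -2 14]
y = z − H·x̄ = [-22, -6]
S = H·P̄·Hᵀ + R = [52 23; 23 34]
K = P̄·Hᵀ·S⁻¹ = [65/413 -129/413; -100/177 26/177]
x' = x̄ + K·y = [583/413, -80/177]
P' = (I − K·H)·P̄ = [271/413 -24/59; -24/59 86/177]

x' = [583/413, -80/177]
P' = [271/413 -24/59; -24/59 86/177]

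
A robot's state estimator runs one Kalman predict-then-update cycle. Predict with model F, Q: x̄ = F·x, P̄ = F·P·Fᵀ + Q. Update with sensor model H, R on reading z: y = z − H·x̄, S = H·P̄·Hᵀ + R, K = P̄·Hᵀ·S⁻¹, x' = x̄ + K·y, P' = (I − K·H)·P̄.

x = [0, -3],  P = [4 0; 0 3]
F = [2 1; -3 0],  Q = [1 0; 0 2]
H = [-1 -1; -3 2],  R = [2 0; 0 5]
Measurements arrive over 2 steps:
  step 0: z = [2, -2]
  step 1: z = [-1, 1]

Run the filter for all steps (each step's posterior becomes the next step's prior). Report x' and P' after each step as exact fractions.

step 0: x' = [-846/1475, -5273/2950], P' = [648/1475 262/1475; 262/1475 1153/1475]
step 1: x' = [-230073/901216, 45967/112652], P' = [88821/225304 3463/28163; 3463/28163 18922/28163]

step 0: x̄ = F·x = [-3, 0]
step 0: P̄ = F·P·Fᵀ + Q = [20 -24; -24 38]
step 0: y = z − H·x̄ = [-1, -11]
step 0: S = H·P̄·Hᵀ + R = [12 -40; -40 625]
step 0: K = P̄·Hᵀ·S⁻¹ = [-91/295 -284/1475; -283/590 304/1475]
step 0: x' = x̄ + K·y = [-846/1475, -5273/2950]
step 0: P' = (I − K·H)·P̄ = [648/1475 262/1475; 262/1475 1153/1475]
step 1: x̄ = F·x = [-8657/2950, 2538/1475]
step 1: P̄ = F·P·Fᵀ + Q = [6268/1475 -4674/1475; -4674/1475 8782/1475]
step 1: y = z − H·x̄ = [-6531/2950, -33173/2950]
step 1: S = H·P̄·Hᵀ + R = [8652/1475 -3434/1475; -3434/1475 155003/1475]
step 1: K = P̄·Hᵀ·S⁻¹ = [-116525/450608 -42211/225304; -22385/56326 5491/28163]
step 1: x' = x̄ + K·y = [-230073/901216, 45967/112652]
step 1: P' = (I − K·H)·P̄ = [88821/225304 3463/28163; 3463/28163 18922/28163]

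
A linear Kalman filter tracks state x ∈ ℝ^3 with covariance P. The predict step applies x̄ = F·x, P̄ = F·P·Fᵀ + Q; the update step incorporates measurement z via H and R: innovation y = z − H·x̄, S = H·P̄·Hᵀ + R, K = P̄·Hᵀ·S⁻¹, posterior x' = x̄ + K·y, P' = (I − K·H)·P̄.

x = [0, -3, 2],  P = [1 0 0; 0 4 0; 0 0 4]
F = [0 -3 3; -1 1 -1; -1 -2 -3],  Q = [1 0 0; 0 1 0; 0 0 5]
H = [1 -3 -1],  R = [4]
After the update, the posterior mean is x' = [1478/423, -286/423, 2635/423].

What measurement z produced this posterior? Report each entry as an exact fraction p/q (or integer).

z = [-1]

x̄ = F·x = [15, -5, 0]
P̄ = F·P·Fᵀ + Q = [73 -24 -12; -24 10 5; -12 5 58]
S = H·P̄·Hᵀ + R = [423]
K = P̄·Hᵀ·S⁻¹ = [157/423; -59/423; -85/423]
x' − x̄ = [-4867/423, 1829/423, 2635/423] = K·y
y = (KᵀK)⁻¹·Kᵀ·(x' − x̄) = [-31]
z = y + H·x̄ = [-31] + [30] = [-1]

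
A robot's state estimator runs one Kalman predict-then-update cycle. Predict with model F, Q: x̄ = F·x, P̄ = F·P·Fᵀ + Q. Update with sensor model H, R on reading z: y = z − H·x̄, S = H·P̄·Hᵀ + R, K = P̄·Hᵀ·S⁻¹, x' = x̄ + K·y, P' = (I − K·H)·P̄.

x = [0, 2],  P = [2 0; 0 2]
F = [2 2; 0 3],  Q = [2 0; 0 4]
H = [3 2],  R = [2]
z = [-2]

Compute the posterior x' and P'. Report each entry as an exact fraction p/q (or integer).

x̄ = F·x = [4, 6]
P̄ = F·P·Fᵀ + Q = [18 12; 12 22]
y = z − H·x̄ = [-26]
S = H·P̄·Hᵀ + R = [396]
K = P̄·Hᵀ·S⁻¹ = [13/66; 20/99]
x' = x̄ + K·y = [-37/33, 74/99]
P' = (I − K·H)·P̄ = [29/11 -124/33; -124/33 578/99]

x' = [-37/33, 74/99]
P' = [29/11 -124/33; -124/33 578/99]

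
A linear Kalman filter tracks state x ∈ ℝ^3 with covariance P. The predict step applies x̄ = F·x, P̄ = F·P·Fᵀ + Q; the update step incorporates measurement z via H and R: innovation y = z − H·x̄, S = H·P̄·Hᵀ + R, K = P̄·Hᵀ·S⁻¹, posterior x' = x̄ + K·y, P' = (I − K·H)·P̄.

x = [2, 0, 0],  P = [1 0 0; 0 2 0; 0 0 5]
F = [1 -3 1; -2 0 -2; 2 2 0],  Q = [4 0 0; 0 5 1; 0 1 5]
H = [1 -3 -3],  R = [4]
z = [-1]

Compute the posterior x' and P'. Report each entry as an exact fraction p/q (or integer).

x' = [383/262, -913/262, 563/131]
P' = [1459/131 543/131 -88/131; 543/131 1774/131 -1563/131; -88/131 -1563/131 1551/131]

x̄ = F·x = [2, -4, 4]
P̄ = F·P·Fᵀ + Q = [28 -12 -10; -12 29 -3; -10 -3 17]
y = z − H·x̄ = [-3]
S = H·P̄·Hᵀ + R = [524]
K = P̄·Hᵀ·S⁻¹ = [47/262; -45/262; -13/131]
x' = x̄ + K·y = [383/262, -913/262, 563/131]
P' = (I − K·H)·P̄ = [1459/131 543/131 -88/131; 543/131 1774/131 -1563/131; -88/131 -1563/131 1551/131]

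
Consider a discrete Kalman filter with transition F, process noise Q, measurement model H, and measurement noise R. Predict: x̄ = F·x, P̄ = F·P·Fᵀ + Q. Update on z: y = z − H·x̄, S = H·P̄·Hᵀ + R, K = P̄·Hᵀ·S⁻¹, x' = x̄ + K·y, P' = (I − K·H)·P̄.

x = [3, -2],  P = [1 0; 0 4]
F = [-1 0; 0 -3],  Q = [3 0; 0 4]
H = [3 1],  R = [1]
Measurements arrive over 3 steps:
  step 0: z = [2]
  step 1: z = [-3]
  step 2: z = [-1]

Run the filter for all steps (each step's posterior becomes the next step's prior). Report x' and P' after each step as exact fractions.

step 0: x' = [-171/77, 662/77], P' = [164/77 -480/77; -480/77 1480/77]
step 1: x' = [1503/862, -18048/2155], P' = [8675/1724 -6519/431; -6519/431 100112/2155]
step 2: x' = [478995/1923407, -3180286/1923407], P' = [11545091/1923407 -34818708/1923407; -34818708/1923407 106921216/1923407]

step 0: x̄ = F·x = [-3, 6]
step 0: P̄ = F·P·Fᵀ + Q = [4 0; 0 40]
step 0: y = z − H·x̄ = [5]
step 0: S = H·P̄·Hᵀ + R = [77]
step 0: K = P̄·Hᵀ·S⁻¹ = [12/77; 40/77]
step 0: x' = x̄ + K·y = [-171/77, 662/77]
step 0: P' = (I − K·H)·P̄ = [164/77 -480/77; -480/77 1480/77]
step 1: x̄ = F·x = [171/77, -1986/77]
step 1: P̄ = F·P·Fᵀ + Q = [395/77 -1440/77; -1440/77 13628/77]
step 1: y = z − H·x̄ = [1242/77]
step 1: S = H·P̄·Hᵀ + R = [8620/77]
step 1: K = P̄·Hᵀ·S⁻¹ = [-51/1724; 2327/2155]
step 1: x' = x̄ + K·y = [1503/862, -18048/2155]
step 1: P' = (I − K·H)·P̄ = [8675/1724 -6519/431; -6519/431 100112/2155]
step 2: x̄ = F·x = [-1503/862, 54144/2155]
step 2: P̄ = F·P·Fᵀ + Q = [13847/1724 -19557/431; -19557/431 909628/2155]
step 2: y = z − H·x̄ = [-90053/4310]
step 2: S = H·P̄·Hᵀ + R = [1923407/8620]
step 2: K = P̄·Hᵀ·S⁻¹ = [-183435/1923407; 2465092/1923407]
step 2: x' = x̄ + K·y = [478995/1923407, -3180286/1923407]
step 2: P' = (I − K·H)·P̄ = [11545091/1923407 -34818708/1923407; -34818708/1923407 106921216/1923407]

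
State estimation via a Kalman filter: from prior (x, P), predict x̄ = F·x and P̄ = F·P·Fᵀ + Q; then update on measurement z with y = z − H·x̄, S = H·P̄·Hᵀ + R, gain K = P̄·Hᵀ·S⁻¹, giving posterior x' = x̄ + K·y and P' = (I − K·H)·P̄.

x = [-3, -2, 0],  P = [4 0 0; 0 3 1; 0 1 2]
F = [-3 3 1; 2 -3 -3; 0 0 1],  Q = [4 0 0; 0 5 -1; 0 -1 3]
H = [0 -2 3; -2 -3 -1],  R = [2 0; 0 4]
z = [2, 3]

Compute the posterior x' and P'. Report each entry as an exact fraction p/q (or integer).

x' = [26239/35082, -22675/17541, -2795/17541]
P' = [685201/35082 -181570/17541 -115385/17541; -181570/17541 101402/17541 63370/17541; -115385/17541 63370/17541 43280/17541]

x̄ = F·x = [3, 0, 0]
P̄ = F·P·Fᵀ + Q = [75 -69 5; -69 84 -10; 5 -10 5]
y = z − H·x̄ = [2, 9]
S = H·P̄·Hᵀ + R = [503 253; 253 197]
K = P̄·Hᵀ·S⁻¹ = [16985/35082 -12553/35082; -6347/17541 -1109/17541; 1550/17541 -655/17541]
x' = x̄ + K·y = [26239/35082, -22675/17541, -2795/17541]
P' = (I − K·H)·P̄ = [685201/35082 -181570/17541 -115385/17541; -181570/17541 101402/17541 63370/17541; -115385/17541 63370/17541 43280/17541]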